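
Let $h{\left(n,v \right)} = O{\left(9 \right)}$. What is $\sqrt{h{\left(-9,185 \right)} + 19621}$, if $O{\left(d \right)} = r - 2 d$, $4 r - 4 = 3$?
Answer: $\frac{\sqrt{78419}}{2} \approx 140.02$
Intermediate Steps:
$r = \frac{7}{4}$ ($r = 1 + \frac{1}{4} \cdot 3 = 1 + \frac{3}{4} = \frac{7}{4} \approx 1.75$)
$O{\left(d \right)} = \frac{7}{4} - 2 d$
$h{\left(n,v \right)} = - \frac{65}{4}$ ($h{\left(n,v \right)} = \frac{7}{4} - 18 = - \frac{65}{4}$)
$\sqrt{h{\left(-9,185 \right)} + 19621} = \sqrt{- \frac{65}{4} + 19621} = \sqrt{\frac{78419}{4}} = \frac{\sqrt{78419}}{2}$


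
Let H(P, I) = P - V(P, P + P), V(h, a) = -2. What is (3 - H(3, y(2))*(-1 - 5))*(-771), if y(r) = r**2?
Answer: -25443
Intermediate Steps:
H(P, I) = 2 + P (H(P, I) = P - 1*(-2) = P + 2 = 2 + P)
(3 - H(3, y(2))*(-1 - 5))*(-771) = (3 - (2 + 3)*(-1 - 5))*(-771) = (3 - 5*(-6))*(-771) = (3 - 1*(-30))*(-771) = (3 + 30)*(-771) = 33*(-771) = -25443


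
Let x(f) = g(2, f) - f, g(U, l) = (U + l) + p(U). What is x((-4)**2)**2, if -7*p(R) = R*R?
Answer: 100/49 ≈ 2.0408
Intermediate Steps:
p(R) = -R**2/7 (p(R) = -R*R/7 = -R**2/7)
g(U, l) = U + l - U**2/7 (g(U, l) = (U + l) - U**2/7 = U + l - U**2/7)
x(f) = 10/7 (x(f) = (2 + f - 1/7*2**2) - f = (2 + f - 1/7*4) - f = (2 + f - 4/7) - f = (10/7 + f) - f = 10/7)
x((-4)**2)**2 = (10/7)**2 = 100/49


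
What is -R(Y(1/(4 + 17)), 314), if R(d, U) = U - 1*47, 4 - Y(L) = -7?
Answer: -267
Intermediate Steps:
Y(L) = 11 (Y(L) = 4 - 1*(-7) = 4 + 7 = 11)
R(d, U) = -47 + U (R(d, U) = U - 47 = -47 + U)
-R(Y(1/(4 + 17)), 314) = -(-47 + 314) = -1*267 = -267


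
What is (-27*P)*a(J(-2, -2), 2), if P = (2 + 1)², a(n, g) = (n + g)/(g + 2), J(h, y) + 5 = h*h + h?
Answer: 243/4 ≈ 60.750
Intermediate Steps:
J(h, y) = -5 + h + h² (J(h, y) = -5 + (h*h + h) = -5 + (h² + h) = -5 + (h + h²) = -5 + h + h²)
a(n, g) = (g + n)/(2 + g)
P = 9 (P = 3² = 9)
(-27*P)*a(J(-2, -2), 2) = (-27*9)*((2 + (-5 - 2 + (-2)²))/(2 + 2)) = -243*(2 + (-5 - 2 + 4))/4 = -243*(2 - 3)/4 = -243*(-1)/4 = -243*(-¼) = 243/4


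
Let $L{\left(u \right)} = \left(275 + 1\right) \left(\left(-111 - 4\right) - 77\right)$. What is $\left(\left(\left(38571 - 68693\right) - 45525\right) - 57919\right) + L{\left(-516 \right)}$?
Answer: $-186558$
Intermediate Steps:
$L{\left(u \right)} = -52992$ ($L{\left(u \right)} = 276 \left(-115 - 77\right) = 276 \left(-192\right) = -52992$)
$\left(\left(\left(38571 - 68693\right) - 45525\right) - 57919\right) + L{\left(-516 \right)} = \left(\left(\left(38571 - 68693\right) - 45525\right) - 57919\right) - 52992 = \left(\left(-30122 - 45525\right) - 57919\right) - 52992 = \left(-75647 - 57919\right) - 52992 = -133566 - 52992 = -186558$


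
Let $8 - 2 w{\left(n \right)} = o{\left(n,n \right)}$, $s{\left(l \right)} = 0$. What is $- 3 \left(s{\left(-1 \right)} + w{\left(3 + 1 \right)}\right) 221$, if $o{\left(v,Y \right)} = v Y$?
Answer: $2652$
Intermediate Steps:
$o{\left(v,Y \right)} = Y v$
$w{\left(n \right)} = 4 - \frac{n^{2}}{2}$ ($w{\left(n \right)} = 4 - \frac{n n}{2} = 4 - \frac{n^{2}}{2}$)
$- 3 \left(s{\left(-1 \right)} + w{\left(3 + 1 \right)}\right) 221 = - 3 \left(0 + \left(4 - \frac{\left(3 + 1\right)^{2}}{2}\right)\right) 221 = - 3 \left(0 + \left(4 - \frac{4^{2}}{2}\right)\right) 221 = - 3 \left(0 + \left(4 - 8\right)\right) 221 = - 3 \left(0 - 4\right) 221 = \left(-3\right) \left(-4\right) 221 = 12 \cdot 221 = 2652$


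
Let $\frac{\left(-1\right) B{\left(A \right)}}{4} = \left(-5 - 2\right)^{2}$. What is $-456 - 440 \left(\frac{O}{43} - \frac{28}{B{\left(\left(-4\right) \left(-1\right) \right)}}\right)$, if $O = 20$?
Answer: $- \frac{217776}{301} \approx -723.51$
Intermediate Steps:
$B{\left(A \right)} = -196$ ($B{\left(A \right)} = - 4 \left(-5 - 2\right)^{2} = - 4 \left(-7\right)^{2} = \left(-4\right) 49 = -196$)
$-456 - 440 \left(\frac{O}{43} - \frac{28}{B{\left(\left(-4\right) \left(-1\right) \right)}}\right) = -456 - 440 \left(\frac{20}{43} - \frac{28}{-196}\right) = -456 - 440 \left(20 \cdot \frac{1}{43} - - \frac{1}{7}\right) = -456 - 440 \left(\frac{20}{43} + \frac{1}{7}\right) = -456 - \frac{80520}{301} = - \frac{217776}{301}$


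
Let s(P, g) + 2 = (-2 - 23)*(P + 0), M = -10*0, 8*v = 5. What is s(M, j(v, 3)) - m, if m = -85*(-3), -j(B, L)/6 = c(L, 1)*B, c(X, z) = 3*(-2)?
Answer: -257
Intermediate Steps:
c(X, z) = -6
v = 5/8 (v = (⅛)*5 = 5/8 ≈ 0.62500)
j(B, L) = 36*B (j(B, L) = -(-36)*B = 36*B)
m = 255
M = 0
s(P, g) = -2 - 25*P (s(P, g) = -2 + (-2 - 23)*(P + 0) = -2 - 25*P)
s(M, j(v, 3)) - m = (-2 - 25*0) - 1*255 = (-2 + 0) - 255 = -2 - 255 = -257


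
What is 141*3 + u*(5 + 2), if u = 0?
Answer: 423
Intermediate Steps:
141*3 + u*(5 + 2) = 141*3 + 0*(5 + 2) = 423 + 0*7 = 423 + 0 = 423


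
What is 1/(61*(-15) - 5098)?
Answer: -1/6013 ≈ -0.00016631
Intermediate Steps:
1/(61*(-15) - 5098) = 1/(-915 - 5098) = 1/(-6013) = -1/6013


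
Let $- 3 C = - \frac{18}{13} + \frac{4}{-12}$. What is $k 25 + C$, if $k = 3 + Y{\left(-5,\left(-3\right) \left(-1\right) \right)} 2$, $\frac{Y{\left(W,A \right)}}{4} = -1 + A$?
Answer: $\frac{55642}{117} \approx 475.57$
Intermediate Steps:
$Y{\left(W,A \right)} = -4 + 4 A$ ($Y{\left(W,A \right)} = 4 \left(-1 + A\right) = -4 + 4 A$)
$k = 19$ ($k = 3 + \left(-4 + 4 \left(\left(-3\right) \left(-1\right)\right)\right) 2 = 3 + \left(-4 + 4 \cdot 3\right) 2 = 3 + \left(-4 + 12\right) 2 = 3 + 8 \cdot 2 = 3 + 16 = 19$)
$C = \frac{67}{117}$ ($C = - \frac{- \frac{18}{13} + \frac{4}{-12}}{3} = - \frac{\left(-18\right) \frac{1}{13} + 4 \left(- \frac{1}{12}\right)}{3} = - \frac{- \frac{18}{13} - \frac{1}{3}}{3} = \left(- \frac{1}{3}\right) \left(- \frac{67}{39}\right) = \frac{67}{117} \approx 0.57265$)
$k 25 + C = 19 \cdot 25 + \frac{67}{117} = 475 + \frac{67}{117} = \frac{55642}{117}$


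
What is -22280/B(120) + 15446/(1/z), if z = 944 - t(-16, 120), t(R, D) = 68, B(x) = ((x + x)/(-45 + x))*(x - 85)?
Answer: 189426959/14 ≈ 1.3530e+7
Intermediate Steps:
B(x) = 2*x*(-85 + x)/(-45 + x) (B(x) = ((2*x)/(-45 + x))*(-85 + x) = (2*x/(-45 + x))*(-85 + x) = 2*x*(-85 + x)/(-45 + x))
z = 876 (z = 944 - 1*68 = 944 - 68 = 876)
-22280/B(120) + 15446/(1/z) = -22280*(-45 + 120)/(240*(-85 + 120)) + 15446/(1/876) = -22280/(2*120*35/75) + 15446/(1/876) = -22280/(2*120*(1/75)*35) + 15446*876 = -22280/112 + 13530696 = -22280*1/112 + 13530696 = -2785/14 + 13530696 = 189426959/14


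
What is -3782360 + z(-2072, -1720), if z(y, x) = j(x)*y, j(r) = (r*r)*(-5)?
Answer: 30645241640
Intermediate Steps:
j(r) = -5*r**2 (j(r) = r**2*(-5) = -5*r**2)
z(y, x) = -5*y*x**2 (z(y, x) = (-5*x**2)*y = -5*y*x**2)
-3782360 + z(-2072, -1720) = -3782360 - 5*(-2072)*(-1720)**2 = -3782360 - 5*(-2072)*2958400 = -3782360 + 30649024000 = 30645241640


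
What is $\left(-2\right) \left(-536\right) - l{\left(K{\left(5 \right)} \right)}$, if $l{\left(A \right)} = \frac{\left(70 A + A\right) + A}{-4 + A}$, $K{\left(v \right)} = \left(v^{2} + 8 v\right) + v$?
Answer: $\frac{10952}{11} \approx 995.64$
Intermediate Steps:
$K{\left(v \right)} = v^{2} + 9 v$
$l{\left(A \right)} = \frac{72 A}{-4 + A}$ ($l{\left(A \right)} = \frac{71 A + A}{-4 + A} = \frac{72 A}{-4 + A}$)
$\left(-2\right) \left(-536\right) - l{\left(K{\left(5 \right)} \right)} = \left(-2\right) \left(-536\right) - \frac{72 \cdot 5 \left(9 + 5\right)}{-4 + 5 \left(9 + 5\right)} = 1072 - \frac{72 \cdot 5 \cdot 14}{-4 + 5 \cdot 14} = 1072 - 72 \cdot 70 \frac{1}{-4 + 70} = 1072 - 72 \cdot 70 \cdot \frac{1}{66} = 1072 - \frac{840}{11} = \frac{10952}{11}$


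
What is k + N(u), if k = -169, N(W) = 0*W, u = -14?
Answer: -169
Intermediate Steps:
N(W) = 0
k + N(u) = -169 + 0 = -169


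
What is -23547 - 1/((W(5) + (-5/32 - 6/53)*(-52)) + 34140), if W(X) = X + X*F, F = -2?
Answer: -340941275431/14479181 ≈ -23547.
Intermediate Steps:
W(X) = -X (W(X) = X + X*(-2) = X - 2*X = -X)
-23547 - 1/((W(5) + (-5/32 - 6/53)*(-52)) + 34140) = -23547 - 1/((-1*5 + (-5/32 - 6/53)*(-52)) + 34140) = -23547 - 1/((-5 + (-5*1/32 - 6*1/53)*(-52)) + 34140) = -23547 - 1/((-5 + (-5/32 - 6/53)*(-52)) + 34140) = -23547 - 1/((-5 - 457/1696*(-52)) + 34140) = -23547 - 1/((-5 + 5941/424) + 34140) = -23547 - 1/(3821/424 + 34140) = -23547 - 1/14479181/424 = -23547 - 1*424/14479181 = -23547 - 424/14479181 = -340941275431/14479181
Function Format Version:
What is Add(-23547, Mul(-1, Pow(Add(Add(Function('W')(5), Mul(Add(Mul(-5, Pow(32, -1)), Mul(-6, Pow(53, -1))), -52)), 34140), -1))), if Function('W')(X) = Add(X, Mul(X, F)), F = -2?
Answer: Rational(-340941275431, 14479181) ≈ -23547.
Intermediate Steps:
Function('W')(X) = Mul(-1, X) (Function('W')(X) = Add(X, Mul(X, -2)) = Add(X, Mul(-2, X)) = Mul(-1, X))
Add(-23547, Mul(-1, Pow(Add(Add(Function('W')(5), Mul(Add(Mul(-5, Pow(32, -1)), Mul(-6, Pow(53, -1))), -52)), 34140), -1))) = Add(-23547, Mul(-1, Pow(Add(Add(Mul(-1, 5), Mul(Add(Mul(-5, Pow(32, -1)), Mul(-6, Pow(53, -1))), -52)), 34140), -1))) = Add(-23547, Mul(-1, Pow(Add(Add(-5, Mul(Add(Mul(-5, Rational(1, 32)), Mul(-6, Rational(1, 53))), -52)), 34140), -1))) = Add(-23547, Mul(-1, Pow(Add(Add(-5, Mul(Add(Rational(-5, 32), Rational(-6, 53)), -52)), 34140), -1))) = Add(-23547, Mul(-1, Pow(Add(Add(-5, Mul(Rational(-457, 1696), -52)), 34140), -1))) = Add(-23547, Mul(-1, Pow(Add(Add(-5, Rational(5941, 424)), 34140), -1))) = Add(-23547, Mul(-1, Pow(Add(Rational(3821, 424), 34140), -1))) = Add(-23547, Mul(-1, Pow(Rational(14479181, 424), -1))) = Add(-23547, Mul(-1, Rational(424, 14479181))) = Add(-23547, Rational(-424, 14479181)) = Rational(-340941275431, 14479181)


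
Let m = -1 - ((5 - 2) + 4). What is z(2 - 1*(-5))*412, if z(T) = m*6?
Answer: -19776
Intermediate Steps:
m = -8 (m = -1 - (3 + 4) = -1 - 1*7 = -1 - 7 = -8)
z(T) = -48 (z(T) = -8*6 = -48)
z(2 - 1*(-5))*412 = -48*412 = -19776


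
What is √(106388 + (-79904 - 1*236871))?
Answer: I*√210387 ≈ 458.68*I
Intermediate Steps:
√(106388 + (-79904 - 1*236871)) = √(106388 + (-79904 - 236871)) = √(106388 - 316775) = √(-210387) = I*√210387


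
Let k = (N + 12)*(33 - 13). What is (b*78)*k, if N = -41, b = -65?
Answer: 2940600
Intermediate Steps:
k = -580 (k = (-41 + 12)*(33 - 13) = -29*20 = -580)
(b*78)*k = -65*78*(-580) = -5070*(-580) = 2940600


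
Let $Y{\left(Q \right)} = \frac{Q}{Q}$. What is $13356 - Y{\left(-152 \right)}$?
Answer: $13355$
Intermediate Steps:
$Y{\left(Q \right)} = 1$
$13356 - Y{\left(-152 \right)} = 13356 - 1 = 13355$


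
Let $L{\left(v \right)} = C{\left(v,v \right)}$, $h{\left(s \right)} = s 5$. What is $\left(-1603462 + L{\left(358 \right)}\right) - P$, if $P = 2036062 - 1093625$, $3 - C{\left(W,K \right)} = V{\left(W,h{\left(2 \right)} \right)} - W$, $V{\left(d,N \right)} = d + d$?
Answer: $-2546254$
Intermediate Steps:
$h{\left(s \right)} = 5 s$
$V{\left(d,N \right)} = 2 d$
$C{\left(W,K \right)} = 3 - W$ ($C{\left(W,K \right)} = 3 - \left(2 W - W\right) = 3 - W$)
$L{\left(v \right)} = 3 - v$
$P = 942437$
$\left(-1603462 + L{\left(358 \right)}\right) - P = \left(-1603462 + \left(3 - 358\right)\right) - 942437 = \left(-1603462 - 355\right) - 942437 = -1603817 - 942437 = -2546254$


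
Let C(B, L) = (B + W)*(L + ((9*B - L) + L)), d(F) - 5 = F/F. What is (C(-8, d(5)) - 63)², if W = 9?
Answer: 16641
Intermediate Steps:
d(F) = 6 (d(F) = 5 + F/F = 5 + 1 = 6)
C(B, L) = (9 + B)*(L + 9*B) (C(B, L) = (B + 9)*(L + ((9*B - L) + L)) = (9 + B)*(L + ((-L + 9*B) + L)) = (9 + B)*(L + 9*B))
(C(-8, d(5)) - 63)² = ((9*6 + 9*(-8)² + 81*(-8) - 8*6) - 63)² = ((54 + 9*64 - 648 - 48) - 63)² = ((54 + 576 - 648 - 48) - 63)² = (-66 - 63)² = (-129)² = 16641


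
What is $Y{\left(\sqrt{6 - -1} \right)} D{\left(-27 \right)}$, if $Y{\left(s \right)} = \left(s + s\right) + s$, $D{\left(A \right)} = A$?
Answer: $- 81 \sqrt{7} \approx -214.31$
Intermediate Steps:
$Y{\left(s \right)} = 3 s$ ($Y{\left(s \right)} = 2 s + s = 3 s$)
$Y{\left(\sqrt{6 - -1} \right)} D{\left(-27 \right)} = 3 \sqrt{6 - -1} \left(-27\right) = 3 \sqrt{6 + 1} \left(-27\right) = 3 \sqrt{7} \left(-27\right) = - 81 \sqrt{7}$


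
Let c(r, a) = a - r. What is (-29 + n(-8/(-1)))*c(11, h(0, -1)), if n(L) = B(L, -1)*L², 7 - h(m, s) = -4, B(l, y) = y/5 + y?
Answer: 0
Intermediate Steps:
B(l, y) = 6*y/5 (B(l, y) = y*(⅕) + y = y/5 + y = 6*y/5)
h(m, s) = 11 (h(m, s) = 7 - 1*(-4) = 7 + 4 = 11)
n(L) = -6*L²/5 (n(L) = ((6/5)*(-1))*L² = -6*L²/5)
(-29 + n(-8/(-1)))*c(11, h(0, -1)) = (-29 - 6*(-8/(-1))²/5)*(11 - 1*11) = (-29 - 6*(-8*(-1))²/5)*(11 - 11) = (-29 - 6/5*8²)*0 = (-29 - 6/5*64)*0 = (-29 - 384/5)*0 = -529/5*0 = 0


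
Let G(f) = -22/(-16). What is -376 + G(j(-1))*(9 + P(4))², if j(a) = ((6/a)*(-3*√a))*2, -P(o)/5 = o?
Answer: -1677/8 ≈ -209.63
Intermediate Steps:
P(o) = -5*o
j(a) = -36/√a (j(a) = -18/√a*2 = -36/√a)
G(f) = 11/8 (G(f) = -22*(-1/16) = 11/8)
-376 + G(j(-1))*(9 + P(4))² = -376 + 11*(9 - 5*4)²/8 = -376 + 11*(9 - 20)²/8 = -376 + (11/8)*(-11)² = -376 + (11/8)*121 = -376 + 1331/8 = -1677/8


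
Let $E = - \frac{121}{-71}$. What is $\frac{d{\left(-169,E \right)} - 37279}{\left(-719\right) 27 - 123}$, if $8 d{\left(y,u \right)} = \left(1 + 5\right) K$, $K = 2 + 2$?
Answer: $\frac{9319}{4884} \approx 1.9081$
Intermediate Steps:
$E = \frac{121}{71}$ ($E = \left(-121\right) \left(- \frac{1}{71}\right) = \frac{121}{71} \approx 1.7042$)
$K = 4$
$d{\left(y,u \right)} = 3$ ($d{\left(y,u \right)} = \frac{\left(1 + 5\right) 4}{8} = \frac{6 \cdot 4}{8} = \frac{1}{8} \cdot 24 = 3$)
$\frac{d{\left(-169,E \right)} - 37279}{\left(-719\right) 27 - 123} = \frac{3 - 37279}{\left(-719\right) 27 - 123} = - \frac{37276}{-19413 - 123} = - \frac{37276}{-19536} = \left(-37276\right) \left(- \frac{1}{19536}\right) = \frac{9319}{4884}$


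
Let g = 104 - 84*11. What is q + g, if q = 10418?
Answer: 9598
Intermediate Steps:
g = -820 (g = 104 - 924 = -820)
q + g = 10418 - 820 = 9598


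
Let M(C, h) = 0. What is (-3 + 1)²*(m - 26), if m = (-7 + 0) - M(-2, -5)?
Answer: -132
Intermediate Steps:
m = -7 (m = (-7 + 0) - 1*0 = -7 + 0 = -7)
(-3 + 1)²*(m - 26) = (-3 + 1)²*(-7 - 26) = (-2)²*(-33) = 4*(-33) = -132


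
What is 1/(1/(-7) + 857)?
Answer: 7/5998 ≈ 0.0011671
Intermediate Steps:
1/(1/(-7) + 857) = 1/(-⅐ + 857) = 1/(5998/7) = 7/5998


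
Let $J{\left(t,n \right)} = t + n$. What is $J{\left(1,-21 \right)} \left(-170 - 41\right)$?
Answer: $4220$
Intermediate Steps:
$J{\left(t,n \right)} = n + t$
$J{\left(1,-21 \right)} \left(-170 - 41\right) = \left(-21 + 1\right) \left(-170 - 41\right) = \left(-20\right) \left(-211\right) = 4220$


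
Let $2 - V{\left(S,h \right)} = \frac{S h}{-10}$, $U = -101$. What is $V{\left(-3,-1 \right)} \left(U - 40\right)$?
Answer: $- \frac{3243}{10} \approx -324.3$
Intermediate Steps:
$V{\left(S,h \right)} = 2 + \frac{S h}{10}$ ($V{\left(S,h \right)} = 2 - \frac{S h}{-10} = 2 - S h \left(- \frac{1}{10}\right) = 2 - - \frac{S h}{10} = 2 + \frac{S h}{10}$)
$V{\left(-3,-1 \right)} \left(U - 40\right) = \left(2 + \frac{1}{10} \left(-3\right) \left(-1\right)\right) \left(-101 - 40\right) = \left(2 + \frac{3}{10}\right) \left(-141\right) = \frac{23}{10} \left(-141\right) = - \frac{3243}{10}$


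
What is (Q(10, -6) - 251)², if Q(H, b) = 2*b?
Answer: 69169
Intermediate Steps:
(Q(10, -6) - 251)² = (2*(-6) - 251)² = (-12 - 251)² = (-263)² = 69169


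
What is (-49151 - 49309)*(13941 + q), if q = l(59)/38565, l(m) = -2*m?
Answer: -1176344388836/857 ≈ -1.3726e+9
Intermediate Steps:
q = -118/38565 (q = -2*59/38565 = -118*1/38565 = -118/38565 ≈ -0.0030598)
(-49151 - 49309)*(13941 + q) = (-49151 - 49309)*(13941 - 118/38565) = -98460*537634547/38565 = -1176344388836/857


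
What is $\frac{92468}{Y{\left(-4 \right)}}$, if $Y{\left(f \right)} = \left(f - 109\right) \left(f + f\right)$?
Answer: $\frac{23117}{226} \approx 102.29$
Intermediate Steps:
$Y{\left(f \right)} = 2 f \left(-109 + f\right)$ ($Y{\left(f \right)} = \left(f - 109\right) 2 f = \left(-109 + f\right) 2 f = 2 f \left(-109 + f\right)$)
$\frac{92468}{Y{\left(-4 \right)}} = \frac{92468}{2 \left(-4\right) \left(-109 - 4\right)} = \frac{92468}{2 \left(-4\right) \left(-113\right)} = \frac{92468}{904} = 92468 \cdot \frac{1}{904} = \frac{23117}{226}$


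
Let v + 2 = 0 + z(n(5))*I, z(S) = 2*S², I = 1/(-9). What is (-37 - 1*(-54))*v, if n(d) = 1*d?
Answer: -1156/9 ≈ -128.44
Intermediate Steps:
I = -⅑ ≈ -0.11111
n(d) = d
v = -68/9 (v = -2 + (0 + (2*5²)*(-⅑)) = -2 + (0 + (2*25)*(-⅑)) = -2 + (0 + 50*(-⅑)) = -2 + (0 - 50/9) = -2 - 50/9 = -68/9 ≈ -7.5556)
(-37 - 1*(-54))*v = (-37 - 1*(-54))*(-68/9) = (-37 + 54)*(-68/9) = 17*(-68/9) = -1156/9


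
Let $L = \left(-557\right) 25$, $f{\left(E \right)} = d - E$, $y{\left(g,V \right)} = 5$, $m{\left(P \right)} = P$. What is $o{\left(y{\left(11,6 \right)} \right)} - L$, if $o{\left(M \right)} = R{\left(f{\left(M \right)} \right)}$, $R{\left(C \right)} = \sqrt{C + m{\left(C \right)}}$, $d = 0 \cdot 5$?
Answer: $13925 + i \sqrt{10} \approx 13925.0 + 3.1623 i$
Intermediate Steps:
$d = 0$
$f{\left(E \right)} = - E$ ($f{\left(E \right)} = 0 - E = - E$)
$L = -13925$
$R{\left(C \right)} = \sqrt{2} \sqrt{C}$ ($R{\left(C \right)} = \sqrt{C + C} = \sqrt{2 C} = \sqrt{2} \sqrt{C}$)
$o{\left(M \right)} = \sqrt{2} \sqrt{- M}$
$o{\left(y{\left(11,6 \right)} \right)} - L = \sqrt{2} \sqrt{\left(-1\right) 5} - -13925 = \sqrt{2} \sqrt{-5} + 13925 = \sqrt{2} i \sqrt{5} + 13925 = i \sqrt{10} + 13925 = 13925 + i \sqrt{10}$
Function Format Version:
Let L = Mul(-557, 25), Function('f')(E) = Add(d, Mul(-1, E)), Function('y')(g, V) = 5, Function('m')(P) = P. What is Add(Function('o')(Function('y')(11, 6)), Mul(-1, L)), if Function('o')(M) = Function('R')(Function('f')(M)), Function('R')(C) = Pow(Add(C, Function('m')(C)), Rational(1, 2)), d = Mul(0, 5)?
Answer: Add(13925, Mul(I, Pow(10, Rational(1, 2)))) ≈ Add(13925., Mul(3.1623, I))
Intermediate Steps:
d = 0
Function('f')(E) = Mul(-1, E) (Function('f')(E) = Add(0, Mul(-1, E)) = Mul(-1, E))
L = -13925
Function('R')(C) = Mul(Pow(2, Rational(1, 2)), Pow(C, Rational(1, 2))) (Function('R')(C) = Pow(Add(C, C), Rational(1, 2)) = Pow(Mul(2, C), Rational(1, 2)) = Mul(Pow(2, Rational(1, 2)), Pow(C, Rational(1, 2))))
Function('o')(M) = Mul(Pow(2, Rational(1, 2)), Pow(Mul(-1, M), Rational(1, 2)))
Add(Function('o')(Function('y')(11, 6)), Mul(-1, L)) = Add(Mul(Pow(2, Rational(1, 2)), Pow(Mul(-1, 5), Rational(1, 2))), Mul(-1, -13925)) = Add(Mul(Pow(2, Rational(1, 2)), Pow(-5, Rational(1, 2))), 13925) = Add(Mul(Pow(2, Rational(1, 2)), Mul(I, Pow(5, Rational(1, 2)))), 13925) = Add(Mul(I, Pow(10, Rational(1, 2))), 13925) = Add(13925, Mul(I, Pow(10, Rational(1, 2))))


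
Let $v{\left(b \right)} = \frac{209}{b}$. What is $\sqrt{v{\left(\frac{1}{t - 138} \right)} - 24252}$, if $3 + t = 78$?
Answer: $i \sqrt{37419} \approx 193.44 i$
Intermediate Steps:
$t = 75$ ($t = -3 + 78 = 75$)
$\sqrt{v{\left(\frac{1}{t - 138} \right)} - 24252} = \sqrt{\frac{209}{\frac{1}{75 - 138}} - 24252} = \sqrt{\frac{209}{\frac{1}{-63}} - 24252} = \sqrt{\frac{209}{- \frac{1}{63}} - 24252} = \sqrt{209 \left(-63\right) - 24252} = \sqrt{-13167 - 24252} = \sqrt{-37419} = i \sqrt{37419}$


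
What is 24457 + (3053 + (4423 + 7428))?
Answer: 39361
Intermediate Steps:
24457 + (3053 + (4423 + 7428)) = 24457 + (3053 + 11851) = 24457 + 14904 = 39361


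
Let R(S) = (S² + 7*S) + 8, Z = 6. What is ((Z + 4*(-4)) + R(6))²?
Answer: 5776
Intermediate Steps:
R(S) = 8 + S² + 7*S
((Z + 4*(-4)) + R(6))² = ((6 + 4*(-4)) + (8 + 6² + 7*6))² = ((6 - 16) + (8 + 36 + 42))² = (-10 + 86)² = 76² = 5776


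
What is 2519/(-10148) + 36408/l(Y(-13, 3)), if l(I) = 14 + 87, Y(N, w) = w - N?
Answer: 369213965/1024948 ≈ 360.23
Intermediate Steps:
l(I) = 101
2519/(-10148) + 36408/l(Y(-13, 3)) = 2519/(-10148) + 36408/101 = 2519*(-1/10148) + 36408*(1/101) = -2519/10148 + 36408/101 = 369213965/1024948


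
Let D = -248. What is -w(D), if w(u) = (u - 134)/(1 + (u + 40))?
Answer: -382/207 ≈ -1.8454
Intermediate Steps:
w(u) = (-134 + u)/(41 + u) (w(u) = (-134 + u)/(1 + (40 + u)) = (-134 + u)/(41 + u))
-w(D) = -(-134 - 248)/(41 - 248) = -(-382)/(-207) = -(-1)*(-382)/207 = -1*382/207 = -382/207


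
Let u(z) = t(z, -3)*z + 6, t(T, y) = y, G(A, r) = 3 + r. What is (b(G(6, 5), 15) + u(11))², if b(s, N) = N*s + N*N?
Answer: 101124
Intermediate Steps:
b(s, N) = N² + N*s (b(s, N) = N*s + N² = N² + N*s)
u(z) = 6 - 3*z (u(z) = -3*z + 6 = 6 - 3*z)
(b(G(6, 5), 15) + u(11))² = (15*(15 + (3 + 5)) + (6 - 3*11))² = (15*(15 + 8) + (6 - 33))² = (15*23 - 27)² = (345 - 27)² = 318² = 101124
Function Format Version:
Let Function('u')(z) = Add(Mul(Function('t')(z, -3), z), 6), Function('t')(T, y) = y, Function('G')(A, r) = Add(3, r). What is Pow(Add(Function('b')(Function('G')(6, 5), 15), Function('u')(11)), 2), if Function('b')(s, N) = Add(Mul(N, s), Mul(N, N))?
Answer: 101124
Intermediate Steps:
Function('b')(s, N) = Add(Pow(N, 2), Mul(N, s)) (Function('b')(s, N) = Add(Mul(N, s), Pow(N, 2)) = Add(Pow(N, 2), Mul(N, s)))
Function('u')(z) = Add(6, Mul(-3, z)) (Function('u')(z) = Add(Mul(-3, z), 6) = Add(6, Mul(-3, z)))
Pow(Add(Function('b')(Function('G')(6, 5), 15), Function('u')(11)), 2) = Pow(Add(Mul(15, Add(15, Add(3, 5))), Add(6, Mul(-3, 11))), 2) = Pow(Add(Mul(15, Add(15, 8)), Add(6, -33)), 2) = Pow(Add(Mul(15, 23), -27), 2) = Pow(Add(345, -27), 2) = Pow(318, 2) = 101124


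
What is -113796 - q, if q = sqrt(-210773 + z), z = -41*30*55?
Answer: -113796 - I*sqrt(278423) ≈ -1.138e+5 - 527.66*I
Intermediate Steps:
z = -67650 (z = -1230*55 = -67650)
q = I*sqrt(278423) (q = sqrt(-210773 - 67650) = sqrt(-278423) = I*sqrt(278423) ≈ 527.66*I)
-113796 - q = -113796 - I*sqrt(278423)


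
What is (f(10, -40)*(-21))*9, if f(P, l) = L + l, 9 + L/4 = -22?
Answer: 30996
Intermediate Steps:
L = -124 (L = -36 + 4*(-22) = -36 - 88 = -124)
f(P, l) = -124 + l
(f(10, -40)*(-21))*9 = ((-124 - 40)*(-21))*9 = -164*(-21)*9 = 3444*9 = 30996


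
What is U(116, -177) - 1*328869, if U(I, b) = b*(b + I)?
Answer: -318072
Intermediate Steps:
U(I, b) = b*(I + b)
U(116, -177) - 1*328869 = -177*(116 - 177) - 1*328869 = -177*(-61) - 328869 = 10797 - 328869 = -318072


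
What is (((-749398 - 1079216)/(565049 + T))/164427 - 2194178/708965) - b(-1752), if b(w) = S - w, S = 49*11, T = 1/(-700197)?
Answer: -17634551486195669923361607/7686931918473454830310 ≈ -2294.1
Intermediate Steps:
T = -1/700197 ≈ -1.4282e-6
S = 539
b(w) = 539 - w
(((-749398 - 1079216)/(565049 + T))/164427 - 2194178/708965) - b(-1752) = (((-749398 - 1079216)/(565049 - 1/700197))/164427 - 2194178/708965) - (539 - 1*(-1752)) = (-1828614/395645614652/700197*(1/164427) - 2194178*1/708965) - (539 + 1752) = (-1828614*700197/395645614652*(1/164427) - 2194178/708965) - 1*2291 = (-640195018479/197822807326*1/164427 - 2194178/708965) - 2291 = (-213398339493/10842470246730734 - 2194178/708965) - 2291 = -23790460972984907121397/7686931918473454830310 - 2291 = -17634551486195669923361607/7686931918473454830310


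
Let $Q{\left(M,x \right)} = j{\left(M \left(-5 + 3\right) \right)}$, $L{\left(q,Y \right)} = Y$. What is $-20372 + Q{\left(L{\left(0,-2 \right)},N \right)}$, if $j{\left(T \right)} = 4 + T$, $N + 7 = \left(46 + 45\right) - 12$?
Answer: $-20364$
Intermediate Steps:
$N = 72$ ($N = -7 + \left(\left(46 + 45\right) - 12\right) = -7 + \left(91 - 12\right) = -7 + 79 = 72$)
$Q{\left(M,x \right)} = 4 - 2 M$ ($Q{\left(M,x \right)} = 4 + M \left(-5 + 3\right) = 4 + M \left(-2\right) = 4 - 2 M$)
$-20372 + Q{\left(L{\left(0,-2 \right)},N \right)} = -20372 + \left(4 - -4\right) = -20372 + \left(4 + 4\right) = -20372 + 8 = -20364$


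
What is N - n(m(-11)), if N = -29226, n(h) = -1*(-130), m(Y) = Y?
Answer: -29356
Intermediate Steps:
n(h) = 130
N - n(m(-11)) = -29226 - 1*130 = -29226 - 130 = -29356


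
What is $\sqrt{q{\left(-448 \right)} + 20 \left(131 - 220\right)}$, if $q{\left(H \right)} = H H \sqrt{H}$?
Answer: $2 \sqrt{-445 + 401408 i \sqrt{7}} \approx 1457.1 + 1457.7 i$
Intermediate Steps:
$q{\left(H \right)} = H^{\frac{5}{2}}$ ($q{\left(H \right)} = H^{2} \sqrt{H} = H^{\frac{5}{2}}$)
$\sqrt{q{\left(-448 \right)} + 20 \left(131 - 220\right)} = \sqrt{\left(-448\right)^{\frac{5}{2}} + 20 \left(131 - 220\right)} = \sqrt{1605632 i \sqrt{7} + 20 \left(-89\right)} = \sqrt{1605632 i \sqrt{7} - 1780} = \sqrt{-1780 + 1605632 i \sqrt{7}}$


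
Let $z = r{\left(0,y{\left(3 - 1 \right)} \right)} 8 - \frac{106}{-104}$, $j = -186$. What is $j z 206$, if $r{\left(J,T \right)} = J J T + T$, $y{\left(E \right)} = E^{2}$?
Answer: $- \frac{16447143}{13} \approx -1.2652 \cdot 10^{6}$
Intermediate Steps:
$r{\left(J,T \right)} = T + T J^{2}$ ($r{\left(J,T \right)} = J^{2} T + T = T J^{2} + T = T + T J^{2}$)
$z = \frac{1717}{52}$ ($z = \left(3 - 1\right)^{2} \left(1 + 0^{2}\right) 8 - \frac{106}{-104} = \left(3 - 1\right)^{2} \left(1 + 0\right) 8 - - \frac{53}{52} = 2^{2} \cdot 1 \cdot 8 + \frac{53}{52} = 4 \cdot 1 \cdot 8 + \frac{53}{52} = 4 \cdot 8 + \frac{53}{52} = 32 + \frac{53}{52} = \frac{1717}{52} \approx 33.019$)
$j z 206 = \left(-186\right) \frac{1717}{52} \cdot 206 = \left(- \frac{159681}{26}\right) 206 = - \frac{16447143}{13}$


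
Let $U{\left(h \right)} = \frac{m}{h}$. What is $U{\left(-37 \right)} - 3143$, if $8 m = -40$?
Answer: $- \frac{116286}{37} \approx -3142.9$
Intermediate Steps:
$m = -5$ ($m = \frac{1}{8} \left(-40\right) = -5$)
$U{\left(h \right)} = - \frac{5}{h}$
$U{\left(-37 \right)} - 3143 = - \frac{5}{-37} - 3143 = \left(-5\right) \left(- \frac{1}{37}\right) - 3143 = \frac{5}{37} - 3143 = - \frac{116286}{37}$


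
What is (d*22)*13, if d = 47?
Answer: 13442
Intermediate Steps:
(d*22)*13 = (47*22)*13 = 1034*13 = 13442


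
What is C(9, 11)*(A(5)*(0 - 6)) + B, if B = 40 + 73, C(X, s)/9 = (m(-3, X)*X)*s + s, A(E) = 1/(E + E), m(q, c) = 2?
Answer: -5078/5 ≈ -1015.6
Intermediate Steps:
A(E) = 1/(2*E)
C(X, s) = 9*s + 18*X*s (C(X, s) = 9*((2*X)*s + s) = 9*(2*X*s + s) = 9*(s + 2*X*s) = 9*s + 18*X*s)
B = 113
C(9, 11)*(A(5)*(0 - 6)) + B = (9*11*(1 + 2*9))*(((½)/5)*(0 - 6)) + 113 = (9*11*(1 + 18))*(((½)*(⅕))*(-6)) + 113 = (9*11*19)*((⅒)*(-6)) + 113 = 1881*(-⅗) + 113 = -5643/5 + 113 = -5078/5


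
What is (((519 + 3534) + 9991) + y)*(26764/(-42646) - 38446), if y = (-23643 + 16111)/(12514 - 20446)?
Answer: -22832289174094400/42283509 ≈ -5.3998e+8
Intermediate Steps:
y = 1883/1983 (y = -7532/(-7932) = -7532*(-1/7932) = 1883/1983 ≈ 0.94957)
(((519 + 3534) + 9991) + y)*(26764/(-42646) - 38446) = (((519 + 3534) + 9991) + 1883/1983)*(26764/(-42646) - 38446) = ((4053 + 9991) + 1883/1983)*(26764*(-1/42646) - 38446) = (14044 + 1883/1983)*(-13382/21323 - 38446) = (27851135/1983)*(-819797440/21323) = -22832289174094400/42283509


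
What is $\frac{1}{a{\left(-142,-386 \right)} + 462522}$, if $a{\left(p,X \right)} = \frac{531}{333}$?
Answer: $\frac{37}{17113373} \approx 2.1621 \cdot 10^{-6}$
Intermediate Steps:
$a{\left(p,X \right)} = \frac{59}{37}$ ($a{\left(p,X \right)} = 531 \cdot \frac{1}{333} = \frac{59}{37}$)
$\frac{1}{a{\left(-142,-386 \right)} + 462522} = \frac{1}{\frac{59}{37} + 462522} = \frac{1}{\frac{17113373}{37}} = \frac{37}{17113373}$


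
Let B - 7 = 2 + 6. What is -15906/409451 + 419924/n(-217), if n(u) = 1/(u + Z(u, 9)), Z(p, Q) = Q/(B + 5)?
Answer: -186166196271191/2047255 ≈ -9.0935e+7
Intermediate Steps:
B = 15 (B = 7 + (2 + 6) = 7 + 8 = 15)
Z(p, Q) = Q/20 (Z(p, Q) = Q/(15 + 5) = Q/20)
n(u) = 1/(9/20 + u) (n(u) = 1/(u + (1/20)*9) = 1/(u + 9/20) = 1/(9/20 + u))
-15906/409451 + 419924/n(-217) = -15906/409451 + 419924/((20/(9 + 20*(-217)))) = -15906*1/409451 + 419924/((20/(9 - 4340))) = -15906/409451 + 419924/((20/(-4331))) = -15906/409451 + 419924/((20*(-1/4331))) = -15906/409451 + 419924/(-20/4331) = -15906/409451 + 419924*(-4331/20) = -15906/409451 - 454672711/5 = -186166196271191/2047255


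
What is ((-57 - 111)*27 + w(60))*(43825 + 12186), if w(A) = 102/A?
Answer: -2539706773/10 ≈ -2.5397e+8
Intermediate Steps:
((-57 - 111)*27 + w(60))*(43825 + 12186) = ((-57 - 111)*27 + 102/60)*(43825 + 12186) = (-168*27 + 102*(1/60))*56011 = (-4536 + 17/10)*56011 = -45343/10*56011 = -2539706773/10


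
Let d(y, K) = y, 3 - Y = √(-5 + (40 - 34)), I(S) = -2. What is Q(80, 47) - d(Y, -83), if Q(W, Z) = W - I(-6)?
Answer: 80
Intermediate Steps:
Y = 2 (Y = 3 - √(-5 + (40 - 34)) = 3 - √(-5 + 6) = 3 - √1 = 3 - 1*1 = 3 - 1 = 2)
Q(W, Z) = 2 + W (Q(W, Z) = W - 1*(-2) = W + 2 = 2 + W)
Q(80, 47) - d(Y, -83) = (2 + 80) - 1*2 = 82 - 2 = 80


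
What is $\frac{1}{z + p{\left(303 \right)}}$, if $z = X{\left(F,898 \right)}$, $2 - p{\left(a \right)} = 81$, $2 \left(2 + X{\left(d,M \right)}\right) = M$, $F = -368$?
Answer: $\frac{1}{368} \approx 0.0027174$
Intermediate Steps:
$X{\left(d,M \right)} = -2 + \frac{M}{2}$
$p{\left(a \right)} = -79$ ($p{\left(a \right)} = 2 - 81 = -79$)
$z = 447$ ($z = -2 + \frac{1}{2} \cdot 898 = -2 + 449 = 447$)
$\frac{1}{z + p{\left(303 \right)}} = \frac{1}{447 - 79} = \frac{1}{368}$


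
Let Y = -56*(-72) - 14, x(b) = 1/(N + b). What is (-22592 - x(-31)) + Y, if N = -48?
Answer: -1467345/79 ≈ -18574.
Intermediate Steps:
x(b) = 1/(-48 + b)
Y = 4018 (Y = 4032 - 14 = 4018)
(-22592 - x(-31)) + Y = (-22592 - 1/(-48 - 31)) + 4018 = (-22592 - 1/(-79)) + 4018 = (-22592 - 1*(-1/79)) + 4018 = (-22592 + 1/79) + 4018 = -1784767/79 + 4018 = -1467345/79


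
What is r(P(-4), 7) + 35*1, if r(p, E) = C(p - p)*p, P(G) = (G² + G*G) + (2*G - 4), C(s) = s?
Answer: 35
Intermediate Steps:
P(G) = -4 + 2*G + 2*G² (P(G) = (G² + G²) + (-4 + 2*G) = 2*G² + (-4 + 2*G) = -4 + 2*G + 2*G²)
r(p, E) = 0 (r(p, E) = (p - p)*p = 0*p = 0)
r(P(-4), 7) + 35*1 = 0 + 35*1 = 0 + 35 = 35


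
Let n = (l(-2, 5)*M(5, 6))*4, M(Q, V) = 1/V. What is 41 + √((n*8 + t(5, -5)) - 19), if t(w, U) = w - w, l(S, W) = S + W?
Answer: 41 + I*√3 ≈ 41.0 + 1.732*I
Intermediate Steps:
t(w, U) = 0
n = 2 (n = ((-2 + 5)/6)*4 = (3*(⅙))*4 = (½)*4 = 2)
41 + √((n*8 + t(5, -5)) - 19) = 41 + √((2*8 + 0) - 19) = 41 + √((16 + 0) - 19) = 41 + √(16 - 19) = 41 + √(-3) = 41 + I*√3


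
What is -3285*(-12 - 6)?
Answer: 59130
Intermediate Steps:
-3285*(-12 - 6) = -3285*(-18) = -657*(-90) = 59130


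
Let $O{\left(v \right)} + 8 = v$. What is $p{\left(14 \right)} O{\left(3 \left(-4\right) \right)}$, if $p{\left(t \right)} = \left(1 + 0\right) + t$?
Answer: $-300$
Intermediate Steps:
$O{\left(v \right)} = -8 + v$
$p{\left(t \right)} = 1 + t$
$p{\left(14 \right)} O{\left(3 \left(-4\right) \right)} = \left(1 + 14\right) \left(-8 + 3 \left(-4\right)\right) = 15 \left(-8 - 12\right) = 15 \left(-20\right) = -300$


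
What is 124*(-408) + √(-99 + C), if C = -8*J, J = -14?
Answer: -50592 + √13 ≈ -50588.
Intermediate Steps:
C = 112 (C = -8*(-14) = 112)
124*(-408) + √(-99 + C) = 124*(-408) + √(-99 + 112) = -50592 + √13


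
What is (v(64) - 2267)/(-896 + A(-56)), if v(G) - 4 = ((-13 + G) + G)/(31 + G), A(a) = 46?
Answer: 21487/8075 ≈ 2.6609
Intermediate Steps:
v(G) = 4 + (-13 + 2*G)/(31 + G) (v(G) = 4 + ((-13 + G) + G)/(31 + G) = 4 + (-13 + 2*G)/(31 + G))
(v(64) - 2267)/(-896 + A(-56)) = (3*(37 + 2*64)/(31 + 64) - 2267)/(-896 + 46) = (3*(37 + 128)/95 - 2267)/(-850) = (3*(1/95)*165 - 2267)*(-1/850) = (99/19 - 2267)*(-1/850) = -42974/19*(-1/850) = 21487/8075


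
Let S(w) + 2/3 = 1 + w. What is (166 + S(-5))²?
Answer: 234256/9 ≈ 26028.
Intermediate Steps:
S(w) = ⅓ + w (S(w) = -⅔ + (1 + w) = ⅓ + w)
(166 + S(-5))² = (166 + (⅓ - 5))² = (166 - 14/3)² = (484/3)² = 234256/9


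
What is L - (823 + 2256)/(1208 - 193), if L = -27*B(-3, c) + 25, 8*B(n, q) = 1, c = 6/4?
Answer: 150963/8120 ≈ 18.591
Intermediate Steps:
c = 3/2 (c = 6*(¼) = 3/2 ≈ 1.5000)
B(n, q) = ⅛ (B(n, q) = (⅛)*1 = ⅛)
L = 173/8 (L = -27*⅛ + 25 = -27/8 + 25 = 173/8 ≈ 21.625)
L - (823 + 2256)/(1208 - 193) = 173/8 - (823 + 2256)/(1208 - 193) = 173/8 - 3079/1015 = 150963/8120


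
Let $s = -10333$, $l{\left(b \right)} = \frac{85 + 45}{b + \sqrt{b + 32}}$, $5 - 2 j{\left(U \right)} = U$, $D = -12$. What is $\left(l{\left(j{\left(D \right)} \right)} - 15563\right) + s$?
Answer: $- \frac{3284372}{127} - \frac{2340 \sqrt{2}}{127} \approx -25887.0$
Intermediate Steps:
$j{\left(U \right)} = \frac{5}{2} - \frac{U}{2}$
$l{\left(b \right)} = \frac{130}{b + \sqrt{32 + b}}$
$\left(l{\left(j{\left(D \right)} \right)} - 15563\right) + s = \left(\frac{130}{\left(\frac{5}{2} - -6\right) + \sqrt{32 + \left(\frac{5}{2} - -6\right)}} - 15563\right) - 10333 = \left(\frac{130}{\left(\frac{5}{2} + 6\right) + \sqrt{32 + \left(\frac{5}{2} + 6\right)}} - 15563\right) - 10333 = \left(\frac{130}{\frac{17}{2} + \sqrt{32 + \frac{17}{2}}} - 15563\right) - 10333 = \left(\frac{130}{\frac{17}{2} + \sqrt{\frac{81}{2}}} - 15563\right) - 10333 = \left(\frac{130}{\frac{17}{2} + \frac{9 \sqrt{2}}{2}} - 15563\right) - 10333 = \left(-15563 + \frac{130}{\frac{17}{2} + \frac{9 \sqrt{2}}{2}}\right) - 10333 = -25896 + \frac{130}{\frac{17}{2} + \frac{9 \sqrt{2}}{2}}$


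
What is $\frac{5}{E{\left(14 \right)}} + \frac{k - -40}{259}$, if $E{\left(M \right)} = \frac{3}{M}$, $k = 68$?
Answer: $\frac{18454}{777} \approx 23.75$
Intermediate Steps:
$\frac{5}{E{\left(14 \right)}} + \frac{k - -40}{259} = \frac{5}{3 \cdot \frac{1}{14}} + \frac{68 - -40}{259} = \frac{5}{3 \cdot \frac{1}{14}} + \left(68 + 40\right) \frac{1}{259} = \frac{5}{\frac{3}{14}} + 108 \cdot \frac{1}{259} = 5 \cdot \frac{14}{3} + \frac{108}{259} = \frac{70}{3} + \frac{108}{259} = \frac{18454}{777}$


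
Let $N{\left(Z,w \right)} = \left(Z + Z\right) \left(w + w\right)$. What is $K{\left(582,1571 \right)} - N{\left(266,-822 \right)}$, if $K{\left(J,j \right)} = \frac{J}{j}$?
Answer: $\frac{1374009750}{1571} \approx 8.7461 \cdot 10^{5}$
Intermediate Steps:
$N{\left(Z,w \right)} = 4 Z w$ ($N{\left(Z,w \right)} = 2 Z 2 w = 4 Z w$)
$K{\left(582,1571 \right)} - N{\left(266,-822 \right)} = \frac{582}{1571} - 4 \cdot 266 \left(-822\right) = 582 \cdot \frac{1}{1571} - -874608 = \frac{582}{1571} + 874608 = \frac{1374009750}{1571}$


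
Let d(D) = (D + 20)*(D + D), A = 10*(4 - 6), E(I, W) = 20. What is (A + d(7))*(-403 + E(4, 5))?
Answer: -137114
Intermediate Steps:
A = -20 (A = 10*(-2) = -20)
d(D) = 2*D*(20 + D) (d(D) = (20 + D)*(2*D) = 2*D*(20 + D))
(A + d(7))*(-403 + E(4, 5)) = (-20 + 2*7*(20 + 7))*(-403 + 20) = (-20 + 2*7*27)*(-383) = (-20 + 378)*(-383) = 358*(-383) = -137114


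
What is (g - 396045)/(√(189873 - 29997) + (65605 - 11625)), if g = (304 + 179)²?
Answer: -2196392220/728420131 + 244134*√4441/728420131 ≈ -2.9929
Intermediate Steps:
g = 233289 (g = 483² = 233289)
(g - 396045)/(√(189873 - 29997) + (65605 - 11625)) = (233289 - 396045)/(√(189873 - 29997) + (65605 - 11625)) = -162756/(√159876 + 53980) = -162756/(6*√4441 + 53980) = -162756/(53980 + 6*√4441)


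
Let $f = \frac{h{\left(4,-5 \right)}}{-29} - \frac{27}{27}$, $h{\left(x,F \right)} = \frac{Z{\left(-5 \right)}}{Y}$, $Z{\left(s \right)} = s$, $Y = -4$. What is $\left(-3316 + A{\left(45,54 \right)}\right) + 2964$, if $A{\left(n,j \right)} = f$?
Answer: $- \frac{40953}{116} \approx -353.04$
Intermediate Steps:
$h{\left(x,F \right)} = \frac{5}{4}$ ($h{\left(x,F \right)} = - \frac{5}{-4} = \left(-5\right) \left(- \frac{1}{4}\right) = \frac{5}{4}$)
$f = - \frac{121}{116}$ ($f = \frac{5}{4 \left(-29\right)} - \frac{27}{27} = \frac{5}{4} \left(- \frac{1}{29}\right) - 1 = - \frac{5}{116} - 1 = - \frac{121}{116} \approx -1.0431$)
$A{\left(n,j \right)} = - \frac{121}{116}$
$\left(-3316 + A{\left(45,54 \right)}\right) + 2964 = \left(-3316 - \frac{121}{116}\right) + 2964 = - \frac{384777}{116} + 2964 = - \frac{40953}{116}$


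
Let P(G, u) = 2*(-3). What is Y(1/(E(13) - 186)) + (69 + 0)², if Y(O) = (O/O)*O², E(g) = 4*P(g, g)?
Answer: 209960101/44100 ≈ 4761.0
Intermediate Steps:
P(G, u) = -6
E(g) = -24 (E(g) = 4*(-6) = -24)
Y(O) = O² (Y(O) = 1*O² = O²)
Y(1/(E(13) - 186)) + (69 + 0)² = (1/(-24 - 186))² + (69 + 0)² = (1/(-210))² + 69² = (-1/210)² + 4761 = 1/44100 + 4761 = 209960101/44100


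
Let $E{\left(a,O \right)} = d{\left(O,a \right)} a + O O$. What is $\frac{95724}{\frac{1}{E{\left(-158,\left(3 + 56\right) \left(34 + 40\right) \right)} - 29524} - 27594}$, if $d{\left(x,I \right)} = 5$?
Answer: $- \frac{1821784898808}{525159129347} \approx -3.469$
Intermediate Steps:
$E{\left(a,O \right)} = O^{2} + 5 a$ ($E{\left(a,O \right)} = 5 a + O O = 5 a + O^{2} = O^{2} + 5 a$)
$\frac{95724}{\frac{1}{E{\left(-158,\left(3 + 56\right) \left(34 + 40\right) \right)} - 29524} - 27594} = \frac{95724}{\frac{1}{\left(\left(\left(3 + 56\right) \left(34 + 40\right)\right)^{2} + 5 \left(-158\right)\right) - 29524} - 27594} = \frac{95724}{\frac{1}{\left(\left(59 \cdot 74\right)^{2} - 790\right) - 29524} - 27594} = \frac{95724}{\frac{1}{\left(4366^{2} - 790\right) - 29524} - 27594} = \frac{95724}{\frac{1}{\left(19061956 - 790\right) - 29524} - 27594} = \frac{95724}{\frac{1}{19061166 - 29524} - 27594} = \frac{95724}{\frac{1}{19031642} - 27594} = \frac{95724}{- \frac{525159129347}{19031642}} = 95724 \left(- \frac{19031642}{525159129347}\right) = - \frac{1821784898808}{525159129347}$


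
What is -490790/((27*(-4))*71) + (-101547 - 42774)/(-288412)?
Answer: 35664094727/552885804 ≈ 64.505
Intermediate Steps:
-490790/((27*(-4))*71) + (-101547 - 42774)/(-288412) = -490790/((-108*71)) - 144321*(-1/288412) = -490790/(-7668) + 144321/288412 = -490790*(-1/7668) + 144321/288412 = 245395/3834 + 144321/288412 = 35664094727/552885804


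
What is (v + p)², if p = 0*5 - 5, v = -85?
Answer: 8100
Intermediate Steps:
p = -5 (p = 0 - 5 = -5)
(v + p)² = (-85 - 5)² = (-90)² = 8100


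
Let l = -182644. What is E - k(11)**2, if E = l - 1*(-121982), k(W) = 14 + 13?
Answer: -61391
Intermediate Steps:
k(W) = 27
E = -60662 (E = -182644 - 1*(-121982) = -182644 + 121982 = -60662)
E - k(11)**2 = -60662 - 1*27**2 = -60662 - 1*729 = -60662 - 729 = -61391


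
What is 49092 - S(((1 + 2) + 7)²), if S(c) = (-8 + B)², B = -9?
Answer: 48803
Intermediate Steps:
S(c) = 289 (S(c) = (-8 - 9)² = (-17)² = 289)
49092 - S(((1 + 2) + 7)²) = 49092 - 1*289 = 49092 - 289 = 48803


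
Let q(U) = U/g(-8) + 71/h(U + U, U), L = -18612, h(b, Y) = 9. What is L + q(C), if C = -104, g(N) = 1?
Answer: -168373/9 ≈ -18708.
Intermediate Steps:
q(U) = 71/9 + U (q(U) = U/1 + 71/9 = U*1 + 71*(⅑) = U + 71/9 = 71/9 + U)
L + q(C) = -18612 + (71/9 - 104) = -18612 - 865/9 = -168373/9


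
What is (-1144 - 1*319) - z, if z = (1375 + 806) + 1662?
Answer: -5306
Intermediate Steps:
z = 3843 (z = 2181 + 1662 = 3843)
(-1144 - 1*319) - z = (-1144 - 1*319) - 1*3843 = (-1144 - 319) - 3843 = -1463 - 3843 = -5306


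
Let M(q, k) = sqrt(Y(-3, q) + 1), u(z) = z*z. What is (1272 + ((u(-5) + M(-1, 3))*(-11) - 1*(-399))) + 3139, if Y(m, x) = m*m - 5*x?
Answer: 4535 - 11*sqrt(15) ≈ 4492.4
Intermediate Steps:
Y(m, x) = m**2 - 5*x
u(z) = z**2
M(q, k) = sqrt(10 - 5*q) (M(q, k) = sqrt(((-3)**2 - 5*q) + 1) = sqrt((9 - 5*q) + 1) = sqrt(10 - 5*q))
(1272 + ((u(-5) + M(-1, 3))*(-11) - 1*(-399))) + 3139 = (1272 + (((-5)**2 + sqrt(10 - 5*(-1)))*(-11) - 1*(-399))) + 3139 = (1272 + ((25 + sqrt(10 + 5))*(-11) + 399)) + 3139 = (1272 + ((25 + sqrt(15))*(-11) + 399)) + 3139 = (1272 + ((-275 - 11*sqrt(15)) + 399)) + 3139 = (1272 + (124 - 11*sqrt(15))) + 3139 = (1396 - 11*sqrt(15)) + 3139 = 4535 - 11*sqrt(15)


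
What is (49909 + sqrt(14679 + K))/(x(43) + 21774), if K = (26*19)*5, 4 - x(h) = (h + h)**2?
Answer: 49909/14382 + sqrt(17149)/14382 ≈ 3.4793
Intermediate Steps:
x(h) = 4 - 4*h**2 (x(h) = 4 - (h + h)**2 = 4 - (2*h)**2 = 4 - 4*h**2)
K = 2470 (K = 494*5 = 2470)
(49909 + sqrt(14679 + K))/(x(43) + 21774) = (49909 + sqrt(14679 + 2470))/((4 - 4*43**2) + 21774) = (49909 + sqrt(17149))/((4 - 4*1849) + 21774) = (49909 + sqrt(17149))/((4 - 7396) + 21774) = (49909 + sqrt(17149))/(-7392 + 21774) = (49909 + sqrt(17149))/14382 = (49909 + sqrt(17149))*(1/14382) = 49909/14382 + sqrt(17149)/14382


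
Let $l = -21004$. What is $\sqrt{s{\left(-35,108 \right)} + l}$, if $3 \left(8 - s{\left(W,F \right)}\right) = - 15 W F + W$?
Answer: $\frac{i \sqrt{358959}}{3} \approx 199.71 i$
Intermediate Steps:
$s{\left(W,F \right)} = 8 - \frac{W}{3} + 5 F W$ ($s{\left(W,F \right)} = 8 - \frac{- 15 W F + W}{3} = 8 - \frac{- 15 F W + W}{3} = 8 - \frac{W - 15 F W}{3} = 8 + \left(- \frac{W}{3} + 5 F W\right) = 8 - \frac{W}{3} + 5 F W$)
$\sqrt{s{\left(-35,108 \right)} + l} = \sqrt{\left(8 - - \frac{35}{3} + 5 \cdot 108 \left(-35\right)\right) - 21004} = \sqrt{\left(8 + \frac{35}{3} - 18900\right) - 21004} = \sqrt{- \frac{56641}{3} - 21004} = \sqrt{- \frac{119653}{3}} = \frac{i \sqrt{358959}}{3}$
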